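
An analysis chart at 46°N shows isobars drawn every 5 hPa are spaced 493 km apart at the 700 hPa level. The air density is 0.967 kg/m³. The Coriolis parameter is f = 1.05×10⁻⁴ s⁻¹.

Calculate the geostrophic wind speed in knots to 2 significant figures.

19 knots

Pressure gradient: |∂P/∂n| = 500 Pa / 493000 m = 1.01×10⁻³ Pa/m
Geostrophic balance (pressure-gradient force = Coriolis force):
V_g = (1/(fρ)) |∂P/∂n| = 1.01×10⁻³ / (1.05×10⁻⁴ × 0.967) = 9.99 m/s
Converting: 9.99 m/s × 1.944 = 19 knots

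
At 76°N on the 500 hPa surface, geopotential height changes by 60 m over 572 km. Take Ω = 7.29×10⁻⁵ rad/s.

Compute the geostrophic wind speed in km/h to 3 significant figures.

Coriolis parameter at 76°N:
f = 2Ω sin φ = 2 × 7.29×10⁻⁵ × sin 76° = 1.41×10⁻⁴ s⁻¹
Height gradient: |∂Z/∂n| = 60 m / 572000 m = 1.05×10⁻⁴
On a pressure surface, geostrophic balance gives V_g = (g/f)|∂Z/∂n|:
V_g = 9.81 × 1.05×10⁻⁴ / 1.41×10⁻⁴ = 7.27 m/s
Converting: 7.27 m/s × 3.6 = 26.2 km/h

26.2 km/h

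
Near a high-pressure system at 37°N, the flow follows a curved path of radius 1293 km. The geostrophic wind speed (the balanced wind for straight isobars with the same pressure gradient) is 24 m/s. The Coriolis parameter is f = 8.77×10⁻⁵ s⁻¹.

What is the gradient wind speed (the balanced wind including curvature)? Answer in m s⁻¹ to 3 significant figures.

Around a high, pressure-gradient force acts outward with centrifugal, so Coriolis balances both:
fV = (1/ρ)|∂P/∂n| + V²/R  →  V² − fR·V + fR·V_g = 0
With fR = 8.77×10⁻⁵ × 1293×10³ m = 113 m/s:
V = [fR − √((fR)² − 4 fR V_g)]/2 = [113 − √(113² − 4×113×24)]/2 = 34.5 m/s
Supergeostrophic (V > V_g = 24 m/s), as expected around a high.

34.5 m s⁻¹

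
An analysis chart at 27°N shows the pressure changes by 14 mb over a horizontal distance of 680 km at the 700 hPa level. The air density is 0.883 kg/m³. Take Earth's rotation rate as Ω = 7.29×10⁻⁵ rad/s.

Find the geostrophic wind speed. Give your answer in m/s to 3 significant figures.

Coriolis parameter at 27°N:
f = 2Ω sin φ = 2 × 7.29×10⁻⁵ × sin 27° = 6.62×10⁻⁵ s⁻¹
Pressure gradient: |∂P/∂n| = 1400 Pa / 680000 m = 2.06×10⁻³ Pa/m
Geostrophic balance (pressure-gradient force = Coriolis force):
V_g = (1/(fρ)) |∂P/∂n| = 2.06×10⁻³ / (6.62×10⁻⁵ × 0.883) = 35.2 m/s

35.2 m/s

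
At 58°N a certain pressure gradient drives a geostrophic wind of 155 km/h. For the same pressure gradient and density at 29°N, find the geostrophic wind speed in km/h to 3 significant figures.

271 km/h

With the same pressure gradient and density, V_g ∝ 1/f ∝ 1/sin φ.
V₂ = V₁ · sin φ₁ / sin φ₂ = 155 × sin 58° / sin 29°
V₂ = 155 × 0.8480/0.4848 = 271 km/h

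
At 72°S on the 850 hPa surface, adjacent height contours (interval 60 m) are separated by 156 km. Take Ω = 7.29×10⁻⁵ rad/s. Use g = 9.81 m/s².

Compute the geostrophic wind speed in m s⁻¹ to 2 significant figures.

27 m s⁻¹

Coriolis parameter at 72°S:
f = 2Ω sin φ = 2 × 7.29×10⁻⁵ × sin 72° = 1.39×10⁻⁴ s⁻¹
Height gradient: |∂Z/∂n| = 60 m / 156000 m = 3.85×10⁻⁴
On a pressure surface, geostrophic balance gives V_g = (g/f)|∂Z/∂n|:
V_g = 9.81 × 3.85×10⁻⁴ / 1.39×10⁻⁴ = 27.2 m/s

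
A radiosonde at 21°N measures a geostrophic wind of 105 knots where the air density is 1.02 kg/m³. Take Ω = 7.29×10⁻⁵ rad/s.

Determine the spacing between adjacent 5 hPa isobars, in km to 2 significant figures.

170 km

Coriolis parameter at 21°N:
f = 2Ω sin φ = 2 × 7.29×10⁻⁵ × sin 21° = 5.23×10⁻⁵ s⁻¹
Wind speed in SI: 105 knots = 54.0 m/s
Geostrophic balance rearranged: |∂P/∂n| = f ρ V_g
|∂P/∂n| = 5.23×10⁻⁵ × 1.02 × 54.0 = 2.88×10⁻³ Pa/m
Isobar spacing: Δn = ΔP/|∂P/∂n| = 500 Pa / 2.88×10⁻³ Pa/m = 173682 m ≈ 170 km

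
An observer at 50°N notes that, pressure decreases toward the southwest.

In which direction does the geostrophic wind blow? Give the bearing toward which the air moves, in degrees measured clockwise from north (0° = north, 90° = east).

The pressure-gradient force points toward the southwest (bearing 225°).
Geostrophic balance: in the Northern Hemisphere the Coriolis force deflects motion to the right, so the geostrophic wind blows 90° to the right of the pressure-gradient force (low pressure on the left).
Rotating 225° by 90° clockwise gives 315° — the wind blows toward the northwest.

315°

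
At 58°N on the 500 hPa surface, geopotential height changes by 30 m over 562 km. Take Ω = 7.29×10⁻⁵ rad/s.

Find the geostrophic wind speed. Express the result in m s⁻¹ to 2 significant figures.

Coriolis parameter at 58°N:
f = 2Ω sin φ = 2 × 7.29×10⁻⁵ × sin 58° = 1.24×10⁻⁴ s⁻¹
Height gradient: |∂Z/∂n| = 30 m / 562000 m = 5.34×10⁻⁵
On a pressure surface, geostrophic balance gives V_g = (g/f)|∂Z/∂n|:
V_g = 9.81 × 5.34×10⁻⁵ / 1.24×10⁻⁴ = 4.24 m/s

4.2 m s⁻¹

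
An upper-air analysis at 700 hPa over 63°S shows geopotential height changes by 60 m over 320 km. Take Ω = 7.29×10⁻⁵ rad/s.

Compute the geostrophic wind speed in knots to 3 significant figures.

27.5 knots

Coriolis parameter at 63°S:
f = 2Ω sin φ = 2 × 7.29×10⁻⁵ × sin 63° = 1.30×10⁻⁴ s⁻¹
Height gradient: |∂Z/∂n| = 60 m / 320000 m = 1.88×10⁻⁴
On a pressure surface, geostrophic balance gives V_g = (g/f)|∂Z/∂n|:
V_g = 9.81 × 1.88×10⁻⁴ / 1.30×10⁻⁴ = 14.2 m/s
Converting: 14.2 m/s × 1.944 = 27.5 knots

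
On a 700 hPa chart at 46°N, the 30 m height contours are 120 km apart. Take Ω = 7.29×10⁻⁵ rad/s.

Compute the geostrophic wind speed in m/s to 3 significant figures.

Coriolis parameter at 46°N:
f = 2Ω sin φ = 2 × 7.29×10⁻⁵ × sin 46° = 1.05×10⁻⁴ s⁻¹
Height gradient: |∂Z/∂n| = 30 m / 120000 m = 2.50×10⁻⁴
On a pressure surface, geostrophic balance gives V_g = (g/f)|∂Z/∂n|:
V_g = 9.81 × 2.50×10⁻⁴ / 1.05×10⁻⁴ = 23.4 m/s

23.4 m/s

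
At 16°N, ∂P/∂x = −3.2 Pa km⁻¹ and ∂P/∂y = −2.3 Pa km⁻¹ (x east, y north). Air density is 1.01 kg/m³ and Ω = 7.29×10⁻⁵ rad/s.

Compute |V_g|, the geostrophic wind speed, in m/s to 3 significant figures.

97.1 m/s

Coriolis parameter at 16°N:
f = 2Ω sin φ = 2 × 7.29×10⁻⁵ × sin 16° = 4.02×10⁻⁵ s⁻¹
Component geostrophic relations (x east, y north):
u_g = −(1/(fρ)) ∂P/∂y,  v_g = (1/(fρ)) ∂P/∂x
u_g = −(−2.3×10⁻³)/(4.02×10⁻⁵ × 1.01) = 56.7 m/s;  v_g = (−3.2×10⁻³)/(4.02×10⁻⁵ × 1.01) = −78.8 m/s
|V_g| = √(u_g² + v_g²) = 97.1 m/s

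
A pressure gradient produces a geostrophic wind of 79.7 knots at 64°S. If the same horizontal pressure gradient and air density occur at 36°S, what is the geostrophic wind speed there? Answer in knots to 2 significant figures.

With the same pressure gradient and density, V_g ∝ 1/f ∝ 1/sin φ.
V₂ = V₁ · sin φ₁ / sin φ₂ = 79.7 × sin 64° / sin 36°
V₂ = 79.7 × 0.8988/0.5878 = 120 knots

120 knots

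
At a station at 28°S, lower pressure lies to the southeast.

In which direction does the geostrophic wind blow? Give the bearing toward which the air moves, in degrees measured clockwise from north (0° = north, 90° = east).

The pressure-gradient force points toward the southeast (bearing 135°).
Geostrophic balance: in the Southern Hemisphere the Coriolis force deflects motion to the left, so the geostrophic wind blows 90° to the left of the pressure-gradient force (low pressure on the right).
Rotating 135° by 90° counterclockwise gives 045° — the wind blows toward the northeast.

045°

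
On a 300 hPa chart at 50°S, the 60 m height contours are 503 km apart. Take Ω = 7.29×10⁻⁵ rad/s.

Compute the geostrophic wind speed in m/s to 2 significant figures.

Coriolis parameter at 50°S:
f = 2Ω sin φ = 2 × 7.29×10⁻⁵ × sin 50° = 1.12×10⁻⁴ s⁻¹
Height gradient: |∂Z/∂n| = 60 m / 503000 m = 1.19×10⁻⁴
On a pressure surface, geostrophic balance gives V_g = (g/f)|∂Z/∂n|:
V_g = 9.81 × 1.19×10⁻⁴ / 1.12×10⁻⁴ = 10.5 m/s

10 m/s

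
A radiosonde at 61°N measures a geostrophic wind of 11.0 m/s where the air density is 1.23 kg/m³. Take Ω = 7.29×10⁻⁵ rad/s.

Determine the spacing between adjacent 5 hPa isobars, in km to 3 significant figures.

Coriolis parameter at 61°N:
f = 2Ω sin φ = 2 × 7.29×10⁻⁵ × sin 61° = 1.28×10⁻⁴ s⁻¹
Geostrophic balance rearranged: |∂P/∂n| = f ρ V_g
|∂P/∂n| = 1.28×10⁻⁴ × 1.23 × 11.0 = 1.73×10⁻³ Pa/m
Isobar spacing: Δn = ΔP/|∂P/∂n| = 500 Pa / 1.73×10⁻³ Pa/m = 289798 m ≈ 290 km

290 km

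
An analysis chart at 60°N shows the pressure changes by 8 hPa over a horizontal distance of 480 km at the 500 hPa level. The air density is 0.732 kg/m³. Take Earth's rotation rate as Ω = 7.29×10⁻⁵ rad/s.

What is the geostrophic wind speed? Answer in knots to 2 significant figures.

Coriolis parameter at 60°N:
f = 2Ω sin φ = 2 × 7.29×10⁻⁵ × sin 60° = 1.26×10⁻⁴ s⁻¹
Pressure gradient: |∂P/∂n| = 800 Pa / 480000 m = 1.67×10⁻³ Pa/m
Geostrophic balance (pressure-gradient force = Coriolis force):
V_g = (1/(fρ)) |∂P/∂n| = 1.67×10⁻³ / (1.26×10⁻⁴ × 0.732) = 18.0 m/s
Converting: 18.0 m/s × 1.944 = 35 knots

35 knots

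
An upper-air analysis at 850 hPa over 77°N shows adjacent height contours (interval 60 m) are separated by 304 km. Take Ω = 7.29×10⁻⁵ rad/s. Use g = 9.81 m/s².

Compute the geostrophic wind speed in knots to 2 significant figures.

Coriolis parameter at 77°N:
f = 2Ω sin φ = 2 × 7.29×10⁻⁵ × sin 77° = 1.42×10⁻⁴ s⁻¹
Height gradient: |∂Z/∂n| = 60 m / 304000 m = 1.97×10⁻⁴
On a pressure surface, geostrophic balance gives V_g = (g/f)|∂Z/∂n|:
V_g = 9.81 × 1.97×10⁻⁴ / 1.42×10⁻⁴ = 13.6 m/s
Converting: 13.6 m/s × 1.944 = 26 knots

26 knots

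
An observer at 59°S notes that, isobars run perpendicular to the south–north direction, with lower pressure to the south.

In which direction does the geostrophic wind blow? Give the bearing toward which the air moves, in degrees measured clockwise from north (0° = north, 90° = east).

090°

The pressure-gradient force points toward the south (bearing 180°).
Geostrophic balance: in the Southern Hemisphere the Coriolis force deflects motion to the left, so the geostrophic wind blows 90° to the left of the pressure-gradient force (low pressure on the right).
Rotating 180° by 90° counterclockwise gives 090° — the wind blows toward the east.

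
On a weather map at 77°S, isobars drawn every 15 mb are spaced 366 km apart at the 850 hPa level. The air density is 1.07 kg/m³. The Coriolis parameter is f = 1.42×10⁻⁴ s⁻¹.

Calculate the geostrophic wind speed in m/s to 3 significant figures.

27.0 m/s

Pressure gradient: |∂P/∂n| = 1500 Pa / 366000 m = 4.10×10⁻³ Pa/m
Geostrophic balance (pressure-gradient force = Coriolis force):
V_g = (1/(fρ)) |∂P/∂n| = 4.10×10⁻³ / (1.42×10⁻⁴ × 1.07) = 27.0 m/s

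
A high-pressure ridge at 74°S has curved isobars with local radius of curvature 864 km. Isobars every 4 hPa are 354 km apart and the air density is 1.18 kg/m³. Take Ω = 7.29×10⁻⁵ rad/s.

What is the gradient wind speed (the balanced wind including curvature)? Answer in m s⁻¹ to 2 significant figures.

7.3 m s⁻¹

Coriolis parameter at 74°S:
f = 2Ω sin φ = 2 × 7.29×10⁻⁵ × sin 74° = 1.40×10⁻⁴ s⁻¹
Pressure gradient: |∂P/∂n| = 400 Pa / 354000 m = 1.13×10⁻³ Pa/m
Geostrophic speed: V_g = |∂P/∂n|/(fρ) = 1.13×10⁻³/(1.40×10⁻⁴ × 1.18) = 6.83 m/s
Around a high, pressure-gradient force acts outward with centrifugal, so Coriolis balances both:
fV = (1/ρ)|∂P/∂n| + V²/R  →  V² − fR·V + fR·V_g = 0
With fR = 1.40×10⁻⁴ × 864×10³ m = 121 m/s:
V = [fR − √((fR)² − 4 fR V_g)]/2 = [121 − √(121² − 4×121×6.83)]/2 = 7.27 m/s
Supergeostrophic (V > V_g = 6.83 m/s), as expected around a high.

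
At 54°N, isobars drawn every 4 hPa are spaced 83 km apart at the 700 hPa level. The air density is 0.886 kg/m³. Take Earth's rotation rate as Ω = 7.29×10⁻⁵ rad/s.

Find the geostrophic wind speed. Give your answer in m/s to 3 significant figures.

Coriolis parameter at 54°N:
f = 2Ω sin φ = 2 × 7.29×10⁻⁵ × sin 54° = 1.18×10⁻⁴ s⁻¹
Pressure gradient: |∂P/∂n| = 400 Pa / 83000 m = 4.82×10⁻³ Pa/m
Geostrophic balance (pressure-gradient force = Coriolis force):
V_g = (1/(fρ)) |∂P/∂n| = 4.82×10⁻³ / (1.18×10⁻⁴ × 0.886) = 46.1 m/s

46.1 m/s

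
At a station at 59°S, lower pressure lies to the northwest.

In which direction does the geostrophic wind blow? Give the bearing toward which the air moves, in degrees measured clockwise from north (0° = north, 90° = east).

The pressure-gradient force points toward the northwest (bearing 315°).
Geostrophic balance: in the Southern Hemisphere the Coriolis force deflects motion to the left, so the geostrophic wind blows 90° to the left of the pressure-gradient force (low pressure on the right).
Rotating 315° by 90° counterclockwise gives 225° — the wind blows toward the southwest.

225°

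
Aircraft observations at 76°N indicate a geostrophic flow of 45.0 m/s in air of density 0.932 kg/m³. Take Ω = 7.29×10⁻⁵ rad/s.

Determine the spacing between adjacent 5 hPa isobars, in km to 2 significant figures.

84 km

Coriolis parameter at 76°N:
f = 2Ω sin φ = 2 × 7.29×10⁻⁵ × sin 76° = 1.41×10⁻⁴ s⁻¹
Geostrophic balance rearranged: |∂P/∂n| = f ρ V_g
|∂P/∂n| = 1.41×10⁻⁴ × 0.932 × 45.0 = 5.93×10⁻³ Pa/m
Isobar spacing: Δn = ΔP/|∂P/∂n| = 500 Pa / 5.93×10⁻³ Pa/m = 84271 m ≈ 84 km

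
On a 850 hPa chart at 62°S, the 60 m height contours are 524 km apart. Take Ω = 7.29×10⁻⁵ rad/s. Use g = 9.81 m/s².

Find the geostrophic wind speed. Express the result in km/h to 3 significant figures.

Coriolis parameter at 62°S:
f = 2Ω sin φ = 2 × 7.29×10⁻⁵ × sin 62° = 1.29×10⁻⁴ s⁻¹
Height gradient: |∂Z/∂n| = 60 m / 524000 m = 1.15×10⁻⁴
On a pressure surface, geostrophic balance gives V_g = (g/f)|∂Z/∂n|:
V_g = 9.81 × 1.15×10⁻⁴ / 1.29×10⁻⁴ = 8.73 m/s
Converting: 8.73 m/s × 3.6 = 31.4 km/h

31.4 km/h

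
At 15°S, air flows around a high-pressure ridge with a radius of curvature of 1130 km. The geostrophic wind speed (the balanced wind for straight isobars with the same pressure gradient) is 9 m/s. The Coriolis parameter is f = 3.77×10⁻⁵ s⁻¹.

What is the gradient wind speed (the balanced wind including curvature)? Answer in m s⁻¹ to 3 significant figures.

12.9 m s⁻¹

Around a high, pressure-gradient force acts outward with centrifugal, so Coriolis balances both:
fV = (1/ρ)|∂P/∂n| + V²/R  →  V² − fR·V + fR·V_g = 0
With fR = 3.77×10⁻⁵ × 1130×10³ m = 42.6 m/s:
V = [fR − √((fR)² − 4 fR V_g)]/2 = [42.6 − √(42.6² − 4×42.6×9)]/2 = 12.9 m/s
Supergeostrophic (V > V_g = 9 m/s), as expected around a high.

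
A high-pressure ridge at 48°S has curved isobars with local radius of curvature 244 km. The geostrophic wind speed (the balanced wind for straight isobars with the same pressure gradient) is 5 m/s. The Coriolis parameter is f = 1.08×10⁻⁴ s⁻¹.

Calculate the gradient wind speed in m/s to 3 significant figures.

6.71 m/s

Around a high, pressure-gradient force acts outward with centrifugal, so Coriolis balances both:
fV = (1/ρ)|∂P/∂n| + V²/R  →  V² − fR·V + fR·V_g = 0
With fR = 1.08×10⁻⁴ × 244×10³ m = 26.4 m/s:
V = [fR − √((fR)² − 4 fR V_g)]/2 = [26.4 − √(26.4² − 4×26.4×5)]/2 = 6.71 m/s
Supergeostrophic (V > V_g = 5 m/s), as expected around a high.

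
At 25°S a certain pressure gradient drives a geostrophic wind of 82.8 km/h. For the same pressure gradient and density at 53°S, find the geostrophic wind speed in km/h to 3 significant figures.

With the same pressure gradient and density, V_g ∝ 1/f ∝ 1/sin φ.
V₂ = V₁ · sin φ₁ / sin φ₂ = 82.8 × sin 25° / sin 53°
V₂ = 82.8 × 0.4226/0.7986 = 43.8 km/h

43.8 km/h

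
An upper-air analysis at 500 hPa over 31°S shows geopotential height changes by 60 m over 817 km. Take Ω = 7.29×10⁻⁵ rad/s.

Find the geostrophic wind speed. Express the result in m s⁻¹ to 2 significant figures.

Coriolis parameter at 31°S:
f = 2Ω sin φ = 2 × 7.29×10⁻⁵ × sin 31° = 7.51×10⁻⁵ s⁻¹
Height gradient: |∂Z/∂n| = 60 m / 817000 m = 7.34×10⁻⁵
On a pressure surface, geostrophic balance gives V_g = (g/f)|∂Z/∂n|:
V_g = 9.81 × 7.34×10⁻⁵ / 7.51×10⁻⁵ = 9.59 m/s

9.6 m s⁻¹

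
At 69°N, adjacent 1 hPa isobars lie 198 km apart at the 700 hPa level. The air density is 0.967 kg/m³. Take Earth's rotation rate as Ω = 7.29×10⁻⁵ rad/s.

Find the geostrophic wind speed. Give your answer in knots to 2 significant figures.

Coriolis parameter at 69°N:
f = 2Ω sin φ = 2 × 7.29×10⁻⁵ × sin 69° = 1.36×10⁻⁴ s⁻¹
Pressure gradient: |∂P/∂n| = 100 Pa / 198000 m = 5.05×10⁻⁴ Pa/m
Geostrophic balance (pressure-gradient force = Coriolis force):
V_g = (1/(fρ)) |∂P/∂n| = 5.05×10⁻⁴ / (1.36×10⁻⁴ × 0.967) = 3.84 m/s
Converting: 3.84 m/s × 1.944 = 7.5 knots

7.5 knots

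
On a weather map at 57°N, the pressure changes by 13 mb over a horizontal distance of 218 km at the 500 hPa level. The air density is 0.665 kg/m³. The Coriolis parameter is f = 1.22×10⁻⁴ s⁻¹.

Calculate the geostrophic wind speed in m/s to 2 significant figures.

Pressure gradient: |∂P/∂n| = 1300 Pa / 218000 m = 5.96×10⁻³ Pa/m
Geostrophic balance (pressure-gradient force = Coriolis force):
V_g = (1/(fρ)) |∂P/∂n| = 5.96×10⁻³ / (1.22×10⁻⁴ × 0.665) = 73.5 m/s

74 m/s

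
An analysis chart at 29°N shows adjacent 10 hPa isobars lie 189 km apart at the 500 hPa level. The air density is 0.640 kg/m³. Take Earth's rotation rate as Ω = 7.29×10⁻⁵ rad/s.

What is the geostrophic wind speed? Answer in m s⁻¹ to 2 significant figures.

120 m s⁻¹

Coriolis parameter at 29°N:
f = 2Ω sin φ = 2 × 7.29×10⁻⁵ × sin 29° = 7.07×10⁻⁵ s⁻¹
Pressure gradient: |∂P/∂n| = 1000 Pa / 189000 m = 5.29×10⁻³ Pa/m
Geostrophic balance (pressure-gradient force = Coriolis force):
V_g = (1/(fρ)) |∂P/∂n| = 5.29×10⁻³ / (7.07×10⁻⁵ × 0.640) = 117 m/s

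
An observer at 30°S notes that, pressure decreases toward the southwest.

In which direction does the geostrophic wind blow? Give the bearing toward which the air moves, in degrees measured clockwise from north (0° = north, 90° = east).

The pressure-gradient force points toward the southwest (bearing 225°).
Geostrophic balance: in the Southern Hemisphere the Coriolis force deflects motion to the left, so the geostrophic wind blows 90° to the left of the pressure-gradient force (low pressure on the right).
Rotating 225° by 90° counterclockwise gives 135° — the wind blows toward the southeast.

135°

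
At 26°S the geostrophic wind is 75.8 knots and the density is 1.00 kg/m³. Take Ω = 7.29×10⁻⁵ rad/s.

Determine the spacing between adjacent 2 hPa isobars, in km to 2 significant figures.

Coriolis parameter at 26°S:
f = 2Ω sin φ = 2 × 7.29×10⁻⁵ × sin 26° = 6.39×10⁻⁵ s⁻¹
Wind speed in SI: 75.8 knots = 39.0 m/s
Geostrophic balance rearranged: |∂P/∂n| = f ρ V_g
|∂P/∂n| = 6.39×10⁻⁵ × 1.00 × 39.0 = 2.49×10⁻³ Pa/m
Isobar spacing: Δn = ΔP/|∂P/∂n| = 200 Pa / 2.49×10⁻³ Pa/m = 80246 m ≈ 80 km

80 km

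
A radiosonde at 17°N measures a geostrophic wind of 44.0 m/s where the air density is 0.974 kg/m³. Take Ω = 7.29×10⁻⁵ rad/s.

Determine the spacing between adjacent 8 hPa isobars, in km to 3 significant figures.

438 km

Coriolis parameter at 17°N:
f = 2Ω sin φ = 2 × 7.29×10⁻⁵ × sin 17° = 4.26×10⁻⁵ s⁻¹
Geostrophic balance rearranged: |∂P/∂n| = f ρ V_g
|∂P/∂n| = 4.26×10⁻⁵ × 0.974 × 44.0 = 1.83×10⁻³ Pa/m
Isobar spacing: Δn = ΔP/|∂P/∂n| = 800 Pa / 1.83×10⁻³ Pa/m = 437911 m ≈ 438 km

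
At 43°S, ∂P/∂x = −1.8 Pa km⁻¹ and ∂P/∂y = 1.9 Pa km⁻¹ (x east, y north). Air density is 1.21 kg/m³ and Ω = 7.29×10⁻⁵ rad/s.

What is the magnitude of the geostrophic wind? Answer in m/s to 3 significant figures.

Coriolis parameter at 43°S:
f = 2Ω sin φ = 2 × 7.29×10⁻⁵ × sin 43° = 9.94×10⁻⁵ s⁻¹
In the Southern Hemisphere f is negative: f = −9.94×10⁻⁵ s⁻¹.
Component geostrophic relations (x east, y north):
u_g = −(1/(fρ)) ∂P/∂y,  v_g = (1/(fρ)) ∂P/∂x
u_g = −(1.9×10⁻³)/(−9.94×10⁻⁵ × 1.21) = 15.8 m/s;  v_g = (−1.8×10⁻³)/(−9.94×10⁻⁵ × 1.21) = 15.0 m/s
|V_g| = √(u_g² + v_g²) = 21.8 m/s

21.8 m/s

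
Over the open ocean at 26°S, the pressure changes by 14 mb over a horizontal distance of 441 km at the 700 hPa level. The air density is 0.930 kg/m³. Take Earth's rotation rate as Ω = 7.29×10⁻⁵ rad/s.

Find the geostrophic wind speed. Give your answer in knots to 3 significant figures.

Coriolis parameter at 26°S:
f = 2Ω sin φ = 2 × 7.29×10⁻⁵ × sin 26° = 6.39×10⁻⁵ s⁻¹
Pressure gradient: |∂P/∂n| = 1400 Pa / 441000 m = 3.17×10⁻³ Pa/m
Geostrophic balance (pressure-gradient force = Coriolis force):
V_g = (1/(fρ)) |∂P/∂n| = 3.17×10⁻³ / (6.39×10⁻⁵ × 0.930) = 53.4 m/s
Converting: 53.4 m/s × 1.944 = 104 knots

104 knots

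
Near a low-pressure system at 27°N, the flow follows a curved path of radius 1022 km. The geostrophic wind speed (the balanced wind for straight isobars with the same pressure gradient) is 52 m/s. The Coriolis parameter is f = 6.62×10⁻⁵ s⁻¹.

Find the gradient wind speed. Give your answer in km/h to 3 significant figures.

124 km/h

Around a low, centrifugal force acts outward with Coriolis, so pressure-gradient force balances both:
(1/ρ)|∂P/∂n| = fV + V²/R  →  V² + fR·V − fR·V_g = 0
With fR = 6.62×10⁻⁵ × 1022×10³ m = 67.7 m/s:
V = [−fR + √((fR)² + 4 fR V_g)]/2 = [−67.7 + √(67.7² + 4×67.7×52)]/2 = 34.5 m/s
Subgeostrophic (V < V_g = 52 m/s), as expected around a low.
Converting: 34.5 m/s × 3.6 = 124 km/h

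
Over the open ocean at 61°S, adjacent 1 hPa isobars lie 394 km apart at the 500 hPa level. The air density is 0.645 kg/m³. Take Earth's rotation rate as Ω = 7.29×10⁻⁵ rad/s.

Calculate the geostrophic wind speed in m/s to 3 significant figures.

Coriolis parameter at 61°S:
f = 2Ω sin φ = 2 × 7.29×10⁻⁵ × sin 61° = 1.28×10⁻⁴ s⁻¹
Pressure gradient: |∂P/∂n| = 100 Pa / 394000 m = 2.54×10⁻⁴ Pa/m
Geostrophic balance (pressure-gradient force = Coriolis force):
V_g = (1/(fρ)) |∂P/∂n| = 2.54×10⁻⁴ / (1.28×10⁻⁴ × 0.645) = 3.09 m/s

3.09 m/s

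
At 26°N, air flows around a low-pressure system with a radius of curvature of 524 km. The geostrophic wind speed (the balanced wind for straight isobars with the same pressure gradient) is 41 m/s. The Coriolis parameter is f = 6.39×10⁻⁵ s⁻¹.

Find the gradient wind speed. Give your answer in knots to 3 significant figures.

Around a low, centrifugal force acts outward with Coriolis, so pressure-gradient force balances both:
(1/ρ)|∂P/∂n| = fV + V²/R  →  V² + fR·V − fR·V_g = 0
With fR = 6.39×10⁻⁵ × 524×10³ m = 33.5 m/s:
V = [−fR + √((fR)² + 4 fR V_g)]/2 = [−33.5 + √(33.5² + 4×33.5×41)]/2 = 23.9 m/s
Subgeostrophic (V < V_g = 41 m/s), as expected around a low.
Converting: 23.9 m/s × 1.944 = 46.5 knots

46.5 knots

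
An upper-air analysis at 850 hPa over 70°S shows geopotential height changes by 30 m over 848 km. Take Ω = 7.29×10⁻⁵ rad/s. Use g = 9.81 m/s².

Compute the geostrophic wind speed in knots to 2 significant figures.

4.9 knots

Coriolis parameter at 70°S:
f = 2Ω sin φ = 2 × 7.29×10⁻⁵ × sin 70° = 1.37×10⁻⁴ s⁻¹
Height gradient: |∂Z/∂n| = 30 m / 848000 m = 3.54×10⁻⁵
On a pressure surface, geostrophic balance gives V_g = (g/f)|∂Z/∂n|:
V_g = 9.81 × 3.54×10⁻⁵ / 1.37×10⁻⁴ = 2.53 m/s
Converting: 2.53 m/s × 1.944 = 4.9 knots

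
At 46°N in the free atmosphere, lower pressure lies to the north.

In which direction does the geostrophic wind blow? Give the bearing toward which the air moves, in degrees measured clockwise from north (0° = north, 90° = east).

090°

The pressure-gradient force points toward the north (bearing 000°).
Geostrophic balance: in the Northern Hemisphere the Coriolis force deflects motion to the right, so the geostrophic wind blows 90° to the right of the pressure-gradient force (low pressure on the left).
Rotating 000° by 90° clockwise gives 090° — the wind blows toward the east.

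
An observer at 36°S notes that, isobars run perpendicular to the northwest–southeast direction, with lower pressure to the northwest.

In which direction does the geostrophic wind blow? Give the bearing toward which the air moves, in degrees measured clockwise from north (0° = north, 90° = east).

The pressure-gradient force points toward the northwest (bearing 315°).
Geostrophic balance: in the Southern Hemisphere the Coriolis force deflects motion to the left, so the geostrophic wind blows 90° to the left of the pressure-gradient force (low pressure on the right).
Rotating 315° by 90° counterclockwise gives 225° — the wind blows toward the southwest.

225°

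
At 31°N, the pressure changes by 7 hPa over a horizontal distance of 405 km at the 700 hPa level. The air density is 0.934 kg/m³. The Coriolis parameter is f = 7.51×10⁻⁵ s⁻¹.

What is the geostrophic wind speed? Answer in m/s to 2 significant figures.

Pressure gradient: |∂P/∂n| = 700 Pa / 405000 m = 1.73×10⁻³ Pa/m
Geostrophic balance (pressure-gradient force = Coriolis force):
V_g = (1/(fρ)) |∂P/∂n| = 1.73×10⁻³ / (7.51×10⁻⁵ × 0.934) = 24.6 m/s

25 m/s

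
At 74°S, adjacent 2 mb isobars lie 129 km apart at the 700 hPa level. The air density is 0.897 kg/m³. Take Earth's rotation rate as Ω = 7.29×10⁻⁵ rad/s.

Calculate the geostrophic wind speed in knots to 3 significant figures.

Coriolis parameter at 74°S:
f = 2Ω sin φ = 2 × 7.29×10⁻⁵ × sin 74° = 1.40×10⁻⁴ s⁻¹
Pressure gradient: |∂P/∂n| = 200 Pa / 129000 m = 1.55×10⁻³ Pa/m
Geostrophic balance (pressure-gradient force = Coriolis force):
V_g = (1/(fρ)) |∂P/∂n| = 1.55×10⁻³ / (1.40×10⁻⁴ × 0.897) = 12.3 m/s
Converting: 12.3 m/s × 1.944 = 24.0 knots

24.0 knots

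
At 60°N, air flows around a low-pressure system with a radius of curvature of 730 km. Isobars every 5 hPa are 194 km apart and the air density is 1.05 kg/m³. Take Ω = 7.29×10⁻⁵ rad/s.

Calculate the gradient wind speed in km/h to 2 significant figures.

Coriolis parameter at 60°N:
f = 2Ω sin φ = 2 × 7.29×10⁻⁵ × sin 60° = 1.26×10⁻⁴ s⁻¹
Pressure gradient: |∂P/∂n| = 500 Pa / 194000 m = 2.58×10⁻³ Pa/m
Geostrophic speed: V_g = |∂P/∂n|/(fρ) = 2.58×10⁻³/(1.26×10⁻⁴ × 1.05) = 19.4 m/s
Around a low, centrifugal force acts outward with Coriolis, so pressure-gradient force balances both:
(1/ρ)|∂P/∂n| = fV + V²/R  →  V² + fR·V − fR·V_g = 0
With fR = 1.26×10⁻⁴ × 730×10³ m = 92.2 m/s:
V = [−fR + √((fR)² + 4 fR V_g)]/2 = [−92.2 + √(92.2² + 4×92.2×19.4)]/2 = 16.5 m/s
Subgeostrophic (V < V_g = 19.4 m/s), as expected around a low.
Converting: 16.5 m/s × 3.6 = 59 km/h

59 km/h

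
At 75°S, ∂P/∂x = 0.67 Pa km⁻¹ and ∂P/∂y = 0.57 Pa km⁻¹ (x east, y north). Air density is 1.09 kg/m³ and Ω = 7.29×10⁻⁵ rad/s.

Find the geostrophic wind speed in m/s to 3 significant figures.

5.73 m/s

Coriolis parameter at 75°S:
f = 2Ω sin φ = 2 × 7.29×10⁻⁵ × sin 75° = 1.41×10⁻⁴ s⁻¹
In the Southern Hemisphere f is negative: f = −1.41×10⁻⁴ s⁻¹.
Component geostrophic relations (x east, y north):
u_g = −(1/(fρ)) ∂P/∂y,  v_g = (1/(fρ)) ∂P/∂x
u_g = −(0.57×10⁻³)/(−1.41×10⁻⁴ × 1.09) = 3.71 m/s;  v_g = (0.67×10⁻³)/(−1.41×10⁻⁴ × 1.09) = −4.36 m/s
|V_g| = √(u_g² + v_g²) = 5.73 m/s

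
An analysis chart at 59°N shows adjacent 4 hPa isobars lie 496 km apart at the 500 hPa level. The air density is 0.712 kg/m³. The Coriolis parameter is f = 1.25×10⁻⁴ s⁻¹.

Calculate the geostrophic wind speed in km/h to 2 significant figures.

33 km/h

Pressure gradient: |∂P/∂n| = 400 Pa / 496000 m = 8.06×10⁻⁴ Pa/m
Geostrophic balance (pressure-gradient force = Coriolis force):
V_g = (1/(fρ)) |∂P/∂n| = 8.06×10⁻⁴ / (1.25×10⁻⁴ × 0.712) = 9.06 m/s
Converting: 9.06 m/s × 3.6 = 33 km/h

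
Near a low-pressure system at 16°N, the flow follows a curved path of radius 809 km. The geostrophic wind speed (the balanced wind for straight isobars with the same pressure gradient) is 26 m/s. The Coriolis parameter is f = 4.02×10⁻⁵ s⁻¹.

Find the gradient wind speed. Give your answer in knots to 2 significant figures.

Around a low, centrifugal force acts outward with Coriolis, so pressure-gradient force balances both:
(1/ρ)|∂P/∂n| = fV + V²/R  →  V² + fR·V − fR·V_g = 0
With fR = 4.02×10⁻⁵ × 809×10³ m = 32.5 m/s:
V = [−fR + √((fR)² + 4 fR V_g)]/2 = [−32.5 + √(32.5² + 4×32.5×26)]/2 = 17.1 m/s
Subgeostrophic (V < V_g = 26 m/s), as expected around a low.
Converting: 17.1 m/s × 1.944 = 33 knots

33 knots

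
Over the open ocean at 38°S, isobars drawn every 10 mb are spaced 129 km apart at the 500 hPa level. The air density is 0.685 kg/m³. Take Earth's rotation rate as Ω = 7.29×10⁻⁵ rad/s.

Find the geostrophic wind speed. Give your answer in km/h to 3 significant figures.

454 km/h

Coriolis parameter at 38°S:
f = 2Ω sin φ = 2 × 7.29×10⁻⁵ × sin 38° = 8.98×10⁻⁵ s⁻¹
Pressure gradient: |∂P/∂n| = 1000 Pa / 129000 m = 7.75×10⁻³ Pa/m
Geostrophic balance (pressure-gradient force = Coriolis force):
V_g = (1/(fρ)) |∂P/∂n| = 7.75×10⁻³ / (8.98×10⁻⁵ × 0.685) = 126 m/s
Converting: 126 m/s × 3.6 = 454 km/h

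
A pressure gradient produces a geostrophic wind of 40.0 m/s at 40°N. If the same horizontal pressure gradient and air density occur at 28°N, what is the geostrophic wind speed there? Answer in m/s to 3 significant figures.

54.8 m/s

With the same pressure gradient and density, V_g ∝ 1/f ∝ 1/sin φ.
V₂ = V₁ · sin φ₁ / sin φ₂ = 40.0 × sin 40° / sin 28°
V₂ = 40.0 × 0.6428/0.4695 = 54.8 m/s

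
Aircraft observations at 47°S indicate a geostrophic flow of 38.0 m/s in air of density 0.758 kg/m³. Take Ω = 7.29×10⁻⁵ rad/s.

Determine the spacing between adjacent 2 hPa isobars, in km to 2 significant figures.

Coriolis parameter at 47°S:
f = 2Ω sin φ = 2 × 7.29×10⁻⁵ × sin 47° = 1.07×10⁻⁴ s⁻¹
Geostrophic balance rearranged: |∂P/∂n| = f ρ V_g
|∂P/∂n| = 1.07×10⁻⁴ × 0.758 × 38.0 = 3.07×10⁻³ Pa/m
Isobar spacing: Δn = ΔP/|∂P/∂n| = 200 Pa / 3.07×10⁻³ Pa/m = 65117 m ≈ 65 km

65 km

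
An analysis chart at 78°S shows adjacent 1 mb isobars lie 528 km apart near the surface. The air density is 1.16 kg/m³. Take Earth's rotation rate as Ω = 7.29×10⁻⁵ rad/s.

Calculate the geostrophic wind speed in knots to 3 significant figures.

2.23 knots

Coriolis parameter at 78°S:
f = 2Ω sin φ = 2 × 7.29×10⁻⁵ × sin 78° = 1.43×10⁻⁴ s⁻¹
Pressure gradient: |∂P/∂n| = 100 Pa / 528000 m = 1.89×10⁻⁴ Pa/m
Geostrophic balance (pressure-gradient force = Coriolis force):
V_g = (1/(fρ)) |∂P/∂n| = 1.89×10⁻⁴ / (1.43×10⁻⁴ × 1.16) = 1.14 m/s
Converting: 1.14 m/s × 1.944 = 2.23 knots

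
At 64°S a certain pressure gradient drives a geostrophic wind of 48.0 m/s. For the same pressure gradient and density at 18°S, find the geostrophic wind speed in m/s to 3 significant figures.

140 m/s

With the same pressure gradient and density, V_g ∝ 1/f ∝ 1/sin φ.
V₂ = V₁ · sin φ₁ / sin φ₂ = 48.0 × sin 64° / sin 18°
V₂ = 48.0 × 0.8988/0.3090 = 140 m/s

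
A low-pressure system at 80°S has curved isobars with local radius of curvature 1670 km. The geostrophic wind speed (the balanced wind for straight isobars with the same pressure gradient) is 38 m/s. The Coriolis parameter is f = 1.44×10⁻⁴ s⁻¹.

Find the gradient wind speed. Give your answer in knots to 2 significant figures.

Around a low, centrifugal force acts outward with Coriolis, so pressure-gradient force balances both:
(1/ρ)|∂P/∂n| = fV + V²/R  →  V² + fR·V − fR·V_g = 0
With fR = 1.44×10⁻⁴ × 1670×10³ m = 240 m/s:
V = [−fR + √((fR)² + 4 fR V_g)]/2 = [−240 + √(240² + 4×240×38)]/2 = 33.4 m/s
Subgeostrophic (V < V_g = 38 m/s), as expected around a low.
Converting: 33.4 m/s × 1.944 = 65 knots

65 knots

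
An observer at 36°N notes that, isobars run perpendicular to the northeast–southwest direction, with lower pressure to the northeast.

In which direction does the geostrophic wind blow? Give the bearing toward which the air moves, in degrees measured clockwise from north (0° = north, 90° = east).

135°

The pressure-gradient force points toward the northeast (bearing 045°).
Geostrophic balance: in the Northern Hemisphere the Coriolis force deflects motion to the right, so the geostrophic wind blows 90° to the right of the pressure-gradient force (low pressure on the left).
Rotating 045° by 90° clockwise gives 135° — the wind blows toward the southeast.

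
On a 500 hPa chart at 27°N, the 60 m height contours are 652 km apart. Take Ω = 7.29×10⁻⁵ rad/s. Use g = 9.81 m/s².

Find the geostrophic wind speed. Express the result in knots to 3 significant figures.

Coriolis parameter at 27°N:
f = 2Ω sin φ = 2 × 7.29×10⁻⁵ × sin 27° = 6.62×10⁻⁵ s⁻¹
Height gradient: |∂Z/∂n| = 60 m / 652000 m = 9.20×10⁻⁵
On a pressure surface, geostrophic balance gives V_g = (g/f)|∂Z/∂n|:
V_g = 9.81 × 9.20×10⁻⁵ / 6.62×10⁻⁵ = 13.6 m/s
Converting: 13.6 m/s × 1.944 = 26.5 knots

26.5 knots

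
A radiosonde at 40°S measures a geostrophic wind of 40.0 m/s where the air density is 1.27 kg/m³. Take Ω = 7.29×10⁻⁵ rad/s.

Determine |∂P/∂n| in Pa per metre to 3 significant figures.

4.76×10⁻³ Pa/m

Coriolis parameter at 40°S:
f = 2Ω sin φ = 2 × 7.29×10⁻⁵ × sin 40° = 9.37×10⁻⁵ s⁻¹
Geostrophic balance rearranged: |∂P/∂n| = f ρ V_g
|∂P/∂n| = 9.37×10⁻⁵ × 1.27 × 40.0 = 4.76×10⁻³ Pa/m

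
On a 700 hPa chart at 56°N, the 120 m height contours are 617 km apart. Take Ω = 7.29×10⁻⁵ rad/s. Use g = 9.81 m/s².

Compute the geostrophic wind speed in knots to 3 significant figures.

Coriolis parameter at 56°N:
f = 2Ω sin φ = 2 × 7.29×10⁻⁵ × sin 56° = 1.21×10⁻⁴ s⁻¹
Height gradient: |∂Z/∂n| = 120 m / 617000 m = 1.94×10⁻⁴
On a pressure surface, geostrophic balance gives V_g = (g/f)|∂Z/∂n|:
V_g = 9.81 × 1.94×10⁻⁴ / 1.21×10⁻⁴ = 15.8 m/s
Converting: 15.8 m/s × 1.944 = 30.7 knots

30.7 knots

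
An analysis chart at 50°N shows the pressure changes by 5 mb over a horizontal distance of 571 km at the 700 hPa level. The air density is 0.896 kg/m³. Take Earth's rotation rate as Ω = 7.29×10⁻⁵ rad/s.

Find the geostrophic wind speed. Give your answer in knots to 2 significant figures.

Coriolis parameter at 50°N:
f = 2Ω sin φ = 2 × 7.29×10⁻⁵ × sin 50° = 1.12×10⁻⁴ s⁻¹
Pressure gradient: |∂P/∂n| = 500 Pa / 571000 m = 8.76×10⁻⁴ Pa/m
Geostrophic balance (pressure-gradient force = Coriolis force):
V_g = (1/(fρ)) |∂P/∂n| = 8.76×10⁻⁴ / (1.12×10⁻⁴ × 0.896) = 8.75 m/s
Converting: 8.75 m/s × 1.944 = 17 knots

17 knots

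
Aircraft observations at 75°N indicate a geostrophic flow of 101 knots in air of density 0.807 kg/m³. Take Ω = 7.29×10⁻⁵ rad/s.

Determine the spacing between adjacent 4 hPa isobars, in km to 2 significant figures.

68 km

Coriolis parameter at 75°N:
f = 2Ω sin φ = 2 × 7.29×10⁻⁵ × sin 75° = 1.41×10⁻⁴ s⁻¹
Wind speed in SI: 101 knots = 52.0 m/s
Geostrophic balance rearranged: |∂P/∂n| = f ρ V_g
|∂P/∂n| = 1.41×10⁻⁴ × 0.807 × 52.0 = 5.91×10⁻³ Pa/m
Isobar spacing: Δn = ΔP/|∂P/∂n| = 400 Pa / 5.91×10⁻³ Pa/m = 67737 m ≈ 68 km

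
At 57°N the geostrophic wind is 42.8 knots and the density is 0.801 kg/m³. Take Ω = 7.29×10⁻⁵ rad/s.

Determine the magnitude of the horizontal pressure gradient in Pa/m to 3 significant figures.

Coriolis parameter at 57°N:
f = 2Ω sin φ = 2 × 7.29×10⁻⁵ × sin 57° = 1.22×10⁻⁴ s⁻¹
Wind speed in SI: 42.8 knots = 22.0 m/s
Geostrophic balance rearranged: |∂P/∂n| = f ρ V_g
|∂P/∂n| = 1.22×10⁻⁴ × 0.801 × 22.0 = 2.16×10⁻³ Pa/m

2.16×10⁻³ Pa/m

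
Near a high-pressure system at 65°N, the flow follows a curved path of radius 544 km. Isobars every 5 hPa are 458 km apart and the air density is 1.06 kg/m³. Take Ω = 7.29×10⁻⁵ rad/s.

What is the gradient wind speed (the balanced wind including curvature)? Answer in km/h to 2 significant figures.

Coriolis parameter at 65°N:
f = 2Ω sin φ = 2 × 7.29×10⁻⁵ × sin 65° = 1.32×10⁻⁴ s⁻¹
Pressure gradient: |∂P/∂n| = 500 Pa / 458000 m = 1.09×10⁻³ Pa/m
Geostrophic speed: V_g = |∂P/∂n|/(fρ) = 1.09×10⁻³/(1.32×10⁻⁴ × 1.06) = 7.79 m/s
Around a high, pressure-gradient force acts outward with centrifugal, so Coriolis balances both:
fV = (1/ρ)|∂P/∂n| + V²/R  →  V² − fR·V + fR·V_g = 0
With fR = 1.32×10⁻⁴ × 544×10³ m = 71.9 m/s:
V = [fR − √((fR)² − 4 fR V_g)]/2 = [71.9 − √(71.9² − 4×71.9×7.79)]/2 = 8.89 m/s
Supergeostrophic (V > V_g = 7.79 m/s), as expected around a high.
Converting: 8.89 m/s × 3.6 = 32 km/h

32 km/h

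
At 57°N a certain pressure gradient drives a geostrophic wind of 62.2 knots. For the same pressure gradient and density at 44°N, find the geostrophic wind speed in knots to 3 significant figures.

With the same pressure gradient and density, V_g ∝ 1/f ∝ 1/sin φ.
V₂ = V₁ · sin φ₁ / sin φ₂ = 62.2 × sin 57° / sin 44°
V₂ = 62.2 × 0.8387/0.6947 = 75.1 knots

75.1 knots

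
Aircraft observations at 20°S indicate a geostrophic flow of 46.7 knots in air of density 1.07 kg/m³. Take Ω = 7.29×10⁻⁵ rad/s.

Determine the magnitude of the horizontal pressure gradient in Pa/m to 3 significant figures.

Coriolis parameter at 20°S:
f = 2Ω sin φ = 2 × 7.29×10⁻⁵ × sin 20° = 4.99×10⁻⁵ s⁻¹
Wind speed in SI: 46.7 knots = 24.0 m/s
Geostrophic balance rearranged: |∂P/∂n| = f ρ V_g
|∂P/∂n| = 4.99×10⁻⁵ × 1.07 × 24.0 = 1.28×10⁻³ Pa/m

1.28×10⁻³ Pa/m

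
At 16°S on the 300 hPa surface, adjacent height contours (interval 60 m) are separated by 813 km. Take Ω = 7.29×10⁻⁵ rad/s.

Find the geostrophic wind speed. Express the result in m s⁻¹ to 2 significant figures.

18 m s⁻¹

Coriolis parameter at 16°S:
f = 2Ω sin φ = 2 × 7.29×10⁻⁵ × sin 16° = 4.02×10⁻⁵ s⁻¹
Height gradient: |∂Z/∂n| = 60 m / 813000 m = 7.38×10⁻⁵
On a pressure surface, geostrophic balance gives V_g = (g/f)|∂Z/∂n|:
V_g = 9.81 × 7.38×10⁻⁵ / 4.02×10⁻⁵ = 18.0 m/s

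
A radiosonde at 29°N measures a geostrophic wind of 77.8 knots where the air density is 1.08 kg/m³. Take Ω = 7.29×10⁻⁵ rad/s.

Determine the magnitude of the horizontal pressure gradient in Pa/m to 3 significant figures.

Coriolis parameter at 29°N:
f = 2Ω sin φ = 2 × 7.29×10⁻⁵ × sin 29° = 7.07×10⁻⁵ s⁻¹
Wind speed in SI: 77.8 knots = 40.0 m/s
Geostrophic balance rearranged: |∂P/∂n| = f ρ V_g
|∂P/∂n| = 7.07×10⁻⁵ × 1.08 × 40.0 = 3.06×10⁻³ Pa/m

3.06×10⁻³ Pa/m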